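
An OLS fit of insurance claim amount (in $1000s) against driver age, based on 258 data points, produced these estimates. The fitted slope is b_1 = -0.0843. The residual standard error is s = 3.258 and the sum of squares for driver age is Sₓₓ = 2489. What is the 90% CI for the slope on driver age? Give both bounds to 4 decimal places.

SE(b_1) = s/√Sₓₓ = 3.258/√2489 = 0.0653038.
df = n − 2 = 256.
t* = t_{0.05, 256} = 1.650828.
Margin = t* × SE = 1.650828 × 0.0653038 = 0.107805.
CI: -0.0843 ± 0.107805 → (-0.1921, 0.0235).
With 90% confidence, each one-unit increase in driver age is associated with a change of between -0.1921 and 0.0235 $1000s in insurance claim amount.

(-0.1921, 0.0235)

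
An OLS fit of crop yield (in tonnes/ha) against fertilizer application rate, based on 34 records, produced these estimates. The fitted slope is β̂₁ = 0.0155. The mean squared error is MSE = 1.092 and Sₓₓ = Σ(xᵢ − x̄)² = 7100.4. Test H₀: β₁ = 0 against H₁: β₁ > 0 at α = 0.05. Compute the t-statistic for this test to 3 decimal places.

t = 1.250

SE(β̂₁) = √(MSE/Sₓₓ) = √(1.092/7100.4) = 0.0124014.
t = 0.0155 / 0.0124014 = 1.250.
df = n − 2 = 32.
One-sided p ≈ 0.1102, which is ≥ 0.05, so fail to reject H₀.
The data do not give significant evidence that the true slope on fertilizer application rate is positive.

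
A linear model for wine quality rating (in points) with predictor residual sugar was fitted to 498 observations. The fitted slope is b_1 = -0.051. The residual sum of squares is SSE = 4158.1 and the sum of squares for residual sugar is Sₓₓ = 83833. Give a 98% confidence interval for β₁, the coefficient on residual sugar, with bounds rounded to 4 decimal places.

MSE = SSE/(n − 2) = 4158.1/496 = 8.38327.
SE(b_1) = √(MSE/Sₓₓ) = √(8.38327/83833) = 0.00999998.
df = n − 2 = 496.
t* = t_{0.01, 496} = 2.333889.
Margin = t* × SE = 2.333889 × 0.00999998 = 0.023339.
CI: -0.051 ± 0.023339 → (-0.0743, -0.0277).
With 98% confidence, each one-unit increase in residual sugar is associated with a change of between -0.0743 and -0.0277 points in wine quality rating.

(-0.0743, -0.0277)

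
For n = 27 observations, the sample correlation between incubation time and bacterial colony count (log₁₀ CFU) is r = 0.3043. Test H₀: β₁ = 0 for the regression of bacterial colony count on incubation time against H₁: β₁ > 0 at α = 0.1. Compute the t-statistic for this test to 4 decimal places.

t = 1.5972

t = r·√(n − 2)/√(1 − r²) = 0.3043·√25/√0.907402 = 1.5972.
df = n − 2 = 25.
One-sided p ≈ 0.0614, which is < 0.1, so reject H₀.
There is evidence of a linear association between incubation time and bacterial colony count.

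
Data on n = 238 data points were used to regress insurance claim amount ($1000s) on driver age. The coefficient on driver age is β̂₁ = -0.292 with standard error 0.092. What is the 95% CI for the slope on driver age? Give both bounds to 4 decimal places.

(-0.4732, -0.1108)

df = n − 2 = 238 − 2 = 236.
t* = t_{0.025, 236} = 1.970067.
Margin = t* × SE = 1.970067 × 0.092 = 0.181246.
CI: -0.292 ± 0.181246 → (-0.4732, -0.1108).
With 95% confidence, each one-unit increase in driver age is associated with a change of between -0.4732 and -0.1108 $1000s in insurance claim amount.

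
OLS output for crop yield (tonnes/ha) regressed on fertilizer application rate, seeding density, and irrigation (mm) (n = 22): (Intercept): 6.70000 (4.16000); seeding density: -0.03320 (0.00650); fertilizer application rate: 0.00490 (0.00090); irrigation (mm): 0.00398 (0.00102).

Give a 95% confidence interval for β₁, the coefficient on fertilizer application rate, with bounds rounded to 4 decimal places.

(0.0030, 0.0068)

Read off: b = 0.00490, SE = 0.00090 for fertilizer application rate.
df = n − k − 1 = 22 − 3 − 1 = 18.
t* = t_{0.025, 18} = 2.100922.
Margin = t* × SE = 2.100922 × 0.00090 = 0.001891.
CI: 0.00490 ± 0.001891 → (0.0030, 0.0068).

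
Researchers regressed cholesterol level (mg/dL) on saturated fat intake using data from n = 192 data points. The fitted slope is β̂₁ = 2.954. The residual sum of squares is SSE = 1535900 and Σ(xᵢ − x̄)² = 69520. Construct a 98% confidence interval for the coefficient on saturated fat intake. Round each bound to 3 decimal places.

(2.154, 3.754)

MSE = SSE/(n − 2) = 1535900/190 = 8083.68.
SE(β̂₁) = √(MSE/Sₓₓ) = √(8083.68/69520) = 0.340996.
df = n − 2 = 190.
t* = t_{0.01, 190} = 2.346134.
Margin = t* × SE = 2.346134 × 0.340996 = 0.80002.
CI: 2.954 ± 0.80002 → (2.154, 3.754).
With 98% confidence, each one-unit increase in saturated fat intake is associated with a change of between 2.154 and 3.754 mg/dL in cholesterol level.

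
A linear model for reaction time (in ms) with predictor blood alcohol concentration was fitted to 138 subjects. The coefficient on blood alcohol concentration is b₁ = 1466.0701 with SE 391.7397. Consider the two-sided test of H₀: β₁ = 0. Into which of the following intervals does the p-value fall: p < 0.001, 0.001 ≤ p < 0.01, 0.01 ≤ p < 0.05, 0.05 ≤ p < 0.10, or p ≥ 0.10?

t = 1466.0701 / 391.7397 = 3.742.
df = n − 2 = 138 − 2 = 136.
Two-sided p = 2·P(T_{136} > |t|) ≈ 0.0003.
So p < 0.001.

p < 0.001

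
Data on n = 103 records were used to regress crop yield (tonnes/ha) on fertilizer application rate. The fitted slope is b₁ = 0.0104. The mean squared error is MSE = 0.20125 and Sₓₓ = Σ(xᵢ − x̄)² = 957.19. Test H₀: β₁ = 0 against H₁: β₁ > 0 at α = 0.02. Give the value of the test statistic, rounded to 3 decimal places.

SE(b₁) = √(MSE/Sₓₓ) = √(0.20125/957.19) = 0.0145.
t = 0.0104 / 0.0145 = 0.717.
df = n − 2 = 101.
One-sided p ≈ 0.2374, which is ≥ 0.02, so fail to reject H₀.
The data do not give significant evidence that the true slope on fertilizer application rate is positive.

t = 0.717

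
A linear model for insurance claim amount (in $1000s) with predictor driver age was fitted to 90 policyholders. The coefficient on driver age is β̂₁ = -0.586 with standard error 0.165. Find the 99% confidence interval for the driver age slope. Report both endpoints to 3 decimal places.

df = n − 2 = 90 − 2 = 88.
t* = t_{0.005, 88} = 2.632858.
Margin = t* × SE = 2.632858 × 0.165 = 0.43442.
CI: -0.586 ± 0.43442 → (-1.020, -0.152).
With 99% confidence, each one-unit increase in driver age is associated with a change of between -1.020 and -0.152 $1000s in insurance claim amount.

(-1.020, -0.152)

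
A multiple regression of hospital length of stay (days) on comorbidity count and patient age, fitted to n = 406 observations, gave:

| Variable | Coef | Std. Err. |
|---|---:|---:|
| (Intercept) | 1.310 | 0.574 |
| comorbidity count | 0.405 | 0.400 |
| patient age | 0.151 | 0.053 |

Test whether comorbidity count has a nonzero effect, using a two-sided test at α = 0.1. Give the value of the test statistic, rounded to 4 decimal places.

t = 1.0125

Read off: b = 0.405, SE = 0.400 for comorbidity count.
H₀: β₁ = 0 vs H₁: β₁ ≠ 0.
t = 0.405 / 0.400 = 1.0125.
df = n − k − 1 = 406 − 2 − 1 = 403.
Two-sided p ≈ 0.3119, which is ≥ 0.1, so fail to reject H₀.
The data do not give significant evidence of an association between comorbidity count and hospital length of stay, after adjusting for the other predictors.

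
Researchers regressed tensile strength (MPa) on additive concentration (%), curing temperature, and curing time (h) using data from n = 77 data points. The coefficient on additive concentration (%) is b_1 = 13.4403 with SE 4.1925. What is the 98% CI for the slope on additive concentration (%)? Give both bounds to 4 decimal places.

(3.4683, 23.4123)

df = n − k − 1 = 77 − 3 − 1 = 73.
t* = t_{0.01, 73} = 2.378522.
Margin = t* × SE = 2.378522 × 4.1925 = 9.971953.
CI: 13.4403 ± 9.971953 → (3.4683, 23.4123).
With 98% confidence, each one-unit increase in additive concentration (%) is associated with a change of between 3.4683 and 23.4123 MPa in tensile strength, holding the other predictors fixed.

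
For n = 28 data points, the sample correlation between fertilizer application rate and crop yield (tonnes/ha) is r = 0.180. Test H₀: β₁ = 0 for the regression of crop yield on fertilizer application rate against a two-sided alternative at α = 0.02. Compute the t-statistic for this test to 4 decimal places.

t = r·√(n − 2)/√(1 − r²) = 0.180·√26/√0.9676 = 0.9331.
df = n − 2 = 26.
Two-sided p ≈ 0.3594, which is ≥ 0.02, so fail to reject H₀.
The data do not give significant evidence of a linear association between fertilizer application rate and crop yield.

t = 0.9331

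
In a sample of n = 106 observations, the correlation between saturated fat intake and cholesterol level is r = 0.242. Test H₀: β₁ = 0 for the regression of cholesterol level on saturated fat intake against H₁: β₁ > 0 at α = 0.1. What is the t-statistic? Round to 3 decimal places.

t = 2.544

t = r·√(n − 2)/√(1 − r²) = 0.242·√104/√0.941436 = 2.544.
df = n − 2 = 104.
One-sided p ≈ 0.0062, which is < 0.1, so reject H₀.
There is evidence of a linear association between saturated fat intake and cholesterol level.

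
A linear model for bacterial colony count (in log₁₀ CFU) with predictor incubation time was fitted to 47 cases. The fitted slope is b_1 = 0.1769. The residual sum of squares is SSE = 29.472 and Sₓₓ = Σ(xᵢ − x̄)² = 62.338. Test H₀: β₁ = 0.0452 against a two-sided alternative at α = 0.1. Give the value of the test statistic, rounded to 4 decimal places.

t = 1.2849

MSE = SSE/(n − 2) = 29.472/45 = 0.654933.
SE(b_1) = √(MSE/Sₓₓ) = √(0.654933/62.338) = 0.1025.
t = (0.1769 − 0.0452) / 0.1025 = 1.2849.
df = n − 2 = 45.
Two-sided p ≈ 0.2054, which is ≥ 0.1, so fail to reject H₀.
The data are consistent with a true slope of 0.0452 log₁₀ CFU per unit of incubation time.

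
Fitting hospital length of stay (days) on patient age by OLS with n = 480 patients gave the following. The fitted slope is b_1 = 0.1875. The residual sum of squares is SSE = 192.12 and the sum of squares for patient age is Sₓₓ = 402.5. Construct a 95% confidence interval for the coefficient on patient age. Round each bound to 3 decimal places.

MSE = SSE/(n − 2) = 192.12/478 = 0.401925.
SE(b_1) = √(MSE/Sₓₓ) = √(0.401925/402.5) = 0.0316002.
df = n − 2 = 478.
t* = t_{0.025, 478} = 1.964939.
Margin = t* × SE = 1.964939 × 0.0316002 = 0.06209.
CI: 0.1875 ± 0.06209 → (0.125, 0.250).
With 95% confidence, each one-unit increase in patient age is associated with a change of between 0.125 and 0.250 days in hospital length of stay.

(0.125, 0.250)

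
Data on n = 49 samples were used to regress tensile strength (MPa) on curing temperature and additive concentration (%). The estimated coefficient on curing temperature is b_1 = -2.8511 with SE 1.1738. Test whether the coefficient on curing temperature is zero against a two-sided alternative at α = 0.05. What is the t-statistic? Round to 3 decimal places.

H₀: β₁ = 0 vs H₁: β₁ ≠ 0.
t = (b_1 − β₁⁰)/SE = -2.8511 / 1.1738 = -2.429.
df = n − k − 1 = 49 − 2 − 1 = 46.
Two-sided p ≈ 0.0191, which is < 0.05, so reject H₀.
There is evidence that curing temperature is associated with tensile strength, holding the other predictors fixed.

t = -2.429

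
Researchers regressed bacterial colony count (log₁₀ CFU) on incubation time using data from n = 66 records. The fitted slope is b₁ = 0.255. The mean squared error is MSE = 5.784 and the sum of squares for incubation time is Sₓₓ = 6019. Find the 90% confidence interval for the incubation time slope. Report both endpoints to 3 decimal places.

(0.203, 0.307)

SE(b₁) = √(MSE/Sₓₓ) = √(5.784/6019) = 0.0309993.
df = n − 2 = 64.
t* = t_{0.05, 64} = 1.669013.
Margin = t* × SE = 1.669013 × 0.0309993 = 0.05174.
CI: 0.255 ± 0.05174 → (0.203, 0.307).
With 90% confidence, each one-unit increase in incubation time is associated with a change of between 0.203 and 0.307 log₁₀ CFU in bacterial colony count.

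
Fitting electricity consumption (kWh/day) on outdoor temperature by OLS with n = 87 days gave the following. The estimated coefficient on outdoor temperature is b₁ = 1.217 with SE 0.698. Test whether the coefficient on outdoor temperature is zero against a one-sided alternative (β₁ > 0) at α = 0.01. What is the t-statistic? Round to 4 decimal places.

t = 1.7436

H₀: β₁ = 0 vs H₁: β₁ > 0.
t = (b₁ − β₁⁰)/SE = 1.217 / 0.698 = 1.7436.
df = n − 2 = 87 − 2 = 85.
One-sided p ≈ 0.0424, which is ≥ 0.01, so fail to reject H₀.
The data do not give significant evidence that the true slope on outdoor temperature is positive.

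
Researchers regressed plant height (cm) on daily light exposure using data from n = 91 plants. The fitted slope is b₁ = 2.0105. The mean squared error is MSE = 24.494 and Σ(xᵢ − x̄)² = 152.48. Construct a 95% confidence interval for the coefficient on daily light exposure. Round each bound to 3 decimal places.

(1.214, 2.807)

SE(b₁) = √(MSE/Sₓₓ) = √(24.494/152.48) = 0.400796.
df = n − 2 = 89.
t* = t_{0.025, 89} = 1.986979.
Margin = t* × SE = 1.986979 × 0.400796 = 0.79637.
CI: 2.0105 ± 0.79637 → (1.214, 2.807).
With 95% confidence, each one-unit increase in daily light exposure is associated with a change of between 1.214 and 2.807 cm in plant height.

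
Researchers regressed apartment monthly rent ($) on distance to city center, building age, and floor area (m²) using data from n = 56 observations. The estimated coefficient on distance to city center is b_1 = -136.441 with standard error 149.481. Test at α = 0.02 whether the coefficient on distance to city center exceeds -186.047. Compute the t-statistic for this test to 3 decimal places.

H₀: β₁ = -186.047 vs H₁: β₁ > -186.047.
t = (b_1 − β₁⁰)/SE = (-136.441 − (-186.047)) / 149.481 = 0.332.
df = n − k − 1 = 56 − 3 − 1 = 52.
One-sided p ≈ 0.3707, which is ≥ 0.02, so fail to reject H₀.
The data do not give significant evidence that the true slope on distance to city center exceeds -186.047 $ per unit, holding the other predictors fixed.

t = 0.332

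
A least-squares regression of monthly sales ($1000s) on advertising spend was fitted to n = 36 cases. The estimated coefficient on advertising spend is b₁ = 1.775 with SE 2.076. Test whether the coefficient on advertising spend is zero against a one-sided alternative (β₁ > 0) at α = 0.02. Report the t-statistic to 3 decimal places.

t = 0.855

H₀: β₁ = 0 vs H₁: β₁ > 0.
t = (b₁ − β₁⁰)/SE = 1.775 / 2.076 = 0.855.
df = n − 2 = 36 − 2 = 34.
One-sided p ≈ 0.1993, which is ≥ 0.02, so fail to reject H₀.
The data do not give significant evidence that the true slope on advertising spend is positive.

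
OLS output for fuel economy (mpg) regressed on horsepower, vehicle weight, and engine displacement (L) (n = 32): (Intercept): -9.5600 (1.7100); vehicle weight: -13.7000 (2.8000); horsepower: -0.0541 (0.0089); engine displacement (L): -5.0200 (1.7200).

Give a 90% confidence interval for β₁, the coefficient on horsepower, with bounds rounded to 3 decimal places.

Read off: b = -0.0541, SE = 0.0089 for horsepower.
df = n − k − 1 = 32 − 3 − 1 = 28.
t* = t_{0.05, 28} = 1.701131.
Margin = t* × SE = 1.701131 × 0.0089 = 0.01514.
CI: -0.0541 ± 0.01514 → (-0.069, -0.039).

(-0.069, -0.039)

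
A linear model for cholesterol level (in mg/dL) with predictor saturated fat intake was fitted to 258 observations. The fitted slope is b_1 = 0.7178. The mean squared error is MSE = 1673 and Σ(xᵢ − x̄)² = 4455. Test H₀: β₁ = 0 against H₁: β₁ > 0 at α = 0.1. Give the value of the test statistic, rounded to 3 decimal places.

t = 1.171

SE(b_1) = √(MSE/Sₓₓ) = √(1673/4455) = 0.612808.
t = 0.7178 / 0.612808 = 1.171.
df = n − 2 = 256.
One-sided p ≈ 0.1213, which is ≥ 0.1, so fail to reject H₀.
The data do not give significant evidence that the true slope on saturated fat intake is positive.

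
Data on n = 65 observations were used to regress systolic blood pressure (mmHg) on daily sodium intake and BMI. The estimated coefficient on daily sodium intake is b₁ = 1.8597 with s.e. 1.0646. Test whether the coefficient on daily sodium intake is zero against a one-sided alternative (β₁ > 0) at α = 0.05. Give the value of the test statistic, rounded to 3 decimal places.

H₀: β₁ = 0 vs H₁: β₁ > 0.
t = (b₁ − β₁⁰)/SE = 1.8597 / 1.0646 = 1.747.
df = n − k − 1 = 65 − 2 − 1 = 62.
One-sided p ≈ 0.0428, which is < 0.05, so reject H₀.
There is evidence that the true slope on daily sodium intake is positive, holding the other predictors fixed.

t = 1.747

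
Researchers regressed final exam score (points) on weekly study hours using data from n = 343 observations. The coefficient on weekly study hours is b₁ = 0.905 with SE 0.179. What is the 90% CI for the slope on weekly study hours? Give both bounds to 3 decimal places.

df = n − 2 = 343 − 2 = 341.
t* = t_{0.05, 341} = 1.649334.
Margin = t* × SE = 1.649334 × 0.179 = 0.29523.
CI: 0.905 ± 0.29523 → (0.610, 1.200).
With 90% confidence, each one-unit increase in weekly study hours is associated with a change of between 0.610 and 1.200 points in final exam score.

(0.610, 1.200)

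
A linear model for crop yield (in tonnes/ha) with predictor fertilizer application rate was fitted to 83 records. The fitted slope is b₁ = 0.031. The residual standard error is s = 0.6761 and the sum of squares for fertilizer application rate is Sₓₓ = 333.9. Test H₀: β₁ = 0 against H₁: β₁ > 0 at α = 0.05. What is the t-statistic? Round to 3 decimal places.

SE(b₁) = s/√Sₓₓ = 0.6761/√333.9 = 0.0370001.
t = 0.031 / 0.0370001 = 0.838.
df = n − 2 = 81.
One-sided p ≈ 0.2023, which is ≥ 0.05, so fail to reject H₀.
The data do not give significant evidence that the true slope on fertilizer application rate is positive.

t = 0.838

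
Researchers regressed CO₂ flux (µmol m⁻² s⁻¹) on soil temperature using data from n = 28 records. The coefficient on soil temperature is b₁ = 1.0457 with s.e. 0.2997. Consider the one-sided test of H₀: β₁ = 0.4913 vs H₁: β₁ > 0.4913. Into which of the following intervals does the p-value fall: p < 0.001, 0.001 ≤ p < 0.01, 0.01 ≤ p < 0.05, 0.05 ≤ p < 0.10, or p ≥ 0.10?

t = (1.0457 − 0.4913) / 0.2997 = 1.850.
df = n − 2 = 28 − 2 = 26.
One-sided p = P(T_{26} > t) ≈ 0.0379.
So 0.01 ≤ p < 0.05.

0.01 ≤ p < 0.05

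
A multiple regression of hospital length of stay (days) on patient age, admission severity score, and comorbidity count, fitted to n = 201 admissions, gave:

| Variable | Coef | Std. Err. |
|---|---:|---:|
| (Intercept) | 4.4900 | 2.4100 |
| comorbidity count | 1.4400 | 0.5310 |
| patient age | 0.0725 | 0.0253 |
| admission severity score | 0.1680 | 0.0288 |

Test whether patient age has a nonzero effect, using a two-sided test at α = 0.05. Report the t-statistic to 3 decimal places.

t = 2.866

Read off: b = 0.0725, SE = 0.0253 for patient age.
H₀: β₁ = 0 vs H₁: β₁ ≠ 0.
t = 0.0725 / 0.0253 = 2.866.
df = n − k − 1 = 201 − 3 − 1 = 197.
Two-sided p ≈ 0.0046, which is < 0.05, so reject H₀.
There is evidence that patient age is associated with hospital length of stay, holding the other predictors fixed.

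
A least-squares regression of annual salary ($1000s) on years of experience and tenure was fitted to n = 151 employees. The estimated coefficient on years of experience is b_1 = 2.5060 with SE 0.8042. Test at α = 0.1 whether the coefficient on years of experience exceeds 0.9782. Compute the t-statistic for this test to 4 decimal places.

H₀: β₁ = 0.9782 vs H₁: β₁ > 0.9782.
t = (b_1 − β₁⁰)/SE = (2.5060 − 0.9782) / 0.8042 = 1.8998.
df = n − k − 1 = 151 − 2 − 1 = 148.
One-sided p ≈ 0.0297, which is < 0.1, so reject H₀.
There is evidence that the true slope on years of experience exceeds 0.9782 $1000s per unit, holding the other predictors fixed.

t = 1.8998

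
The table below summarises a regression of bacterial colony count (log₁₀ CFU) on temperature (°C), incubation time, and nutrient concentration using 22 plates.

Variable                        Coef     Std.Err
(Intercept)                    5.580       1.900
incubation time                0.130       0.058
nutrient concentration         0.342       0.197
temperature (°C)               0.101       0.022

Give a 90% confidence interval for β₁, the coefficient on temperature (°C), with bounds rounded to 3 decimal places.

(0.063, 0.139)

Read off: b = 0.101, SE = 0.022 for temperature (°C).
df = n − k − 1 = 22 − 3 − 1 = 18.
t* = t_{0.05, 18} = 1.734064.
Margin = t* × SE = 1.734064 × 0.022 = 0.03815.
CI: 0.101 ± 0.03815 → (0.063, 0.139).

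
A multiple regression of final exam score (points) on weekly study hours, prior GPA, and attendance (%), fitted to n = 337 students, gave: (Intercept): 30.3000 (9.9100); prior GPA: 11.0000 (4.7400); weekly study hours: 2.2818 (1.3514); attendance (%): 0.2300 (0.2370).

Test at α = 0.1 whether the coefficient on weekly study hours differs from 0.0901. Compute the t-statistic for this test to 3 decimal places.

t = 1.622

Read off: b = 2.2818, SE = 1.3514 for weekly study hours.
H₀: β₁ = 0.0901 vs H₁: β₁ ≠ 0.0901.
t = (2.2818 − 0.0901) / 1.3514 = 1.622.
df = n − k − 1 = 337 − 3 − 1 = 333.
Two-sided p ≈ 0.1058, which is ≥ 0.1, so fail to reject H₀.
The data are consistent with a true slope of 0.0901 points per unit of weekly study hours, holding the other predictors fixed.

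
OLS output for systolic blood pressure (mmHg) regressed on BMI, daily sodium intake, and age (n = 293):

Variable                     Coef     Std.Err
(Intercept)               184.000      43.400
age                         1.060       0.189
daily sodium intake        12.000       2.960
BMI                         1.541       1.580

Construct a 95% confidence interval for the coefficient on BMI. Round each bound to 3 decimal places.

(-1.569, 4.651)

Read off: b = 1.541, SE = 1.580 for BMI.
df = n − k − 1 = 293 − 3 − 1 = 289.
t* = t_{0.025, 289} = 1.968206.
Margin = t* × SE = 1.968206 × 1.580 = 3.10977.
CI: 1.541 ± 3.10977 → (-1.569, 4.651).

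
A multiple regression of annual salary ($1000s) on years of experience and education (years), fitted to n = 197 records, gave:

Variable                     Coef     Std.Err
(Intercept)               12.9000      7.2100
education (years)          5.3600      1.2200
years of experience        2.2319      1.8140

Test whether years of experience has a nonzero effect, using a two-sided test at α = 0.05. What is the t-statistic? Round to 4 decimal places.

t = 1.2304

Read off: b = 2.2319, SE = 1.8140 for years of experience.
H₀: β₁ = 0 vs H₁: β₁ ≠ 0.
t = 2.2319 / 1.8140 = 1.2304.
df = n − k − 1 = 197 − 2 − 1 = 194.
Two-sided p ≈ 0.2200, which is ≥ 0.05, so fail to reject H₀.
The data do not give significant evidence of an association between years of experience and annual salary, after adjusting for the other predictors.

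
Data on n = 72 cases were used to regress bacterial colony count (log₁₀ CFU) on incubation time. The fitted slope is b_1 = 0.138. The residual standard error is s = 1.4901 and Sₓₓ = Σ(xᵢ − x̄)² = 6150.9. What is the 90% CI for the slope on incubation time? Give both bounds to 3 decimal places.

SE(b_1) = s/√Sₓₓ = 1.4901/√6150.9 = 0.0189997.
df = n − 2 = 70.
t* = t_{0.05, 70} = 1.666914.
Margin = t* × SE = 1.666914 × 0.0189997 = 0.03167.
CI: 0.138 ± 0.03167 → (0.106, 0.170).
With 90% confidence, each one-unit increase in incubation time is associated with a change of between 0.106 and 0.170 log₁₀ CFU in bacterial colony count.

(0.106, 0.170)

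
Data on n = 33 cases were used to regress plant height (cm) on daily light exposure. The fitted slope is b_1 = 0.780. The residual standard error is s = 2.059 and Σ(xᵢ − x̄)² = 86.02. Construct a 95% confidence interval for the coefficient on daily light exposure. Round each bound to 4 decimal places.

(0.3272, 1.2328)

SE(b_1) = s/√Sₓₓ = 2.059/√86.02 = 0.222002.
df = n − 2 = 31.
t* = t_{0.025, 31} = 2.039513.
Margin = t* × SE = 2.039513 × 0.222002 = 0.452776.
CI: 0.780 ± 0.452776 → (0.3272, 1.2328).
With 95% confidence, each one-unit increase in daily light exposure is associated with a change of between 0.3272 and 1.2328 cm in plant height.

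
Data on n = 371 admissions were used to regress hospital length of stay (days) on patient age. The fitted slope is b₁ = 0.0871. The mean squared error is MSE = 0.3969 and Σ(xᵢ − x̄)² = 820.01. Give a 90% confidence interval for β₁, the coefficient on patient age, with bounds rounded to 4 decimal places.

SE(b₁) = √(MSE/Sₓₓ) = √(0.3969/820.01) = 0.0220004.
df = n − 2 = 369.
t* = t_{0.05, 369} = 1.648994.
Margin = t* × SE = 1.648994 × 0.0220004 = 0.036279.
CI: 0.0871 ± 0.036279 → (0.0508, 0.1234).
With 90% confidence, each one-unit increase in patient age is associated with a change of between 0.0508 and 0.1234 days in hospital length of stay.

(0.0508, 0.1234)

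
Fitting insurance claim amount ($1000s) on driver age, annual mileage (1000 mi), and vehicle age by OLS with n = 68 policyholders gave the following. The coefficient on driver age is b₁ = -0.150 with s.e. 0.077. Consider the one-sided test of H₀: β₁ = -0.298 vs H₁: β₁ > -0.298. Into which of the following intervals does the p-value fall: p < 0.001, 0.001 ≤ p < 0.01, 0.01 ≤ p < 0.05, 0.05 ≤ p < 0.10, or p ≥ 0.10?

0.01 ≤ p < 0.05

t = (-0.150 − (-0.298)) / 0.077 = 1.922.
df = n − k − 1 = 68 − 3 − 1 = 64.
One-sided p = P(T_{64} > t) ≈ 0.0295.
So 0.01 ≤ p < 0.05.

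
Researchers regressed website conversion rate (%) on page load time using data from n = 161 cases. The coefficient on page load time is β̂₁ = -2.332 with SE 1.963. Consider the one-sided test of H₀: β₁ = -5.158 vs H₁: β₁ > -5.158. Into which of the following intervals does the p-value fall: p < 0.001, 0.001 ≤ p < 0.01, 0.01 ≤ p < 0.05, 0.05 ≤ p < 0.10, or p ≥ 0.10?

0.05 ≤ p < 0.10

t = (-2.332 − (-5.158)) / 1.963 = 1.440.
df = n − 2 = 161 − 2 = 159.
One-sided p = P(T_{159} > t) ≈ 0.0760.
So 0.05 ≤ p < 0.10.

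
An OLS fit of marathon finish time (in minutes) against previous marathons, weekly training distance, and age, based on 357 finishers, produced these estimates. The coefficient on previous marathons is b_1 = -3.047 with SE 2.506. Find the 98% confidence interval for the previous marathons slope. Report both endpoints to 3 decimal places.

(-8.903, 2.809)

df = n − k − 1 = 357 − 3 − 1 = 353.
t* = t_{0.01, 353} = 2.336958.
Margin = t* × SE = 2.336958 × 2.506 = 5.85642.
CI: -3.047 ± 5.85642 → (-8.903, 2.809).
With 98% confidence, each one-unit increase in previous marathons is associated with a change of between -8.903 and 2.809 minutes in marathon finish time, holding the other predictors fixed.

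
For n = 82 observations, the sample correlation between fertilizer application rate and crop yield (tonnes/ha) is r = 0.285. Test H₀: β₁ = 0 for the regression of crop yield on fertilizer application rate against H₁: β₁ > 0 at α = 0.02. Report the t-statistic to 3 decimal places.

t = 2.659

t = r·√(n − 2)/√(1 − r²) = 0.285·√80/√0.918775 = 2.659.
df = n − 2 = 80.
One-sided p ≈ 0.0047, which is < 0.02, so reject H₀.
There is evidence of a linear association between fertilizer application rate and crop yield.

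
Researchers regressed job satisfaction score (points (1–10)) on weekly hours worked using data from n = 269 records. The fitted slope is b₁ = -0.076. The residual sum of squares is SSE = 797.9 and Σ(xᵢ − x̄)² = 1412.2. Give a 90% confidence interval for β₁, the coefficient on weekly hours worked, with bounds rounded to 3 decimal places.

MSE = SSE/(n − 2) = 797.9/267 = 2.98839.
SE(b₁) = √(MSE/Sₓₓ) = √(2.98839/1412.2) = 0.0460013.
df = n − 2 = 267.
t* = t_{0.05, 267} = 1.650581.
Margin = t* × SE = 1.650581 × 0.0460013 = 0.07593.
CI: -0.076 ± 0.07593 → (-0.152, 0.000).
With 90% confidence, each one-unit increase in weekly hours worked is associated with a change of between -0.152 and 0.000 points (1–10) in job satisfaction score.

(-0.152, 0.000)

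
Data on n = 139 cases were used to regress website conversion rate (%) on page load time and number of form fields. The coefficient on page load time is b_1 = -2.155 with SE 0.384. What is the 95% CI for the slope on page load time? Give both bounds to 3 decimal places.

df = n − k − 1 = 139 − 2 − 1 = 136.
t* = t_{0.025, 136} = 1.977561.
Margin = t* × SE = 1.977561 × 0.384 = 0.75938.
CI: -2.155 ± 0.75938 → (-2.914, -1.396).
With 95% confidence, each one-unit increase in page load time is associated with a change of between -2.914 and -1.396 % in website conversion rate, holding the other predictors fixed.

(-2.914, -1.396)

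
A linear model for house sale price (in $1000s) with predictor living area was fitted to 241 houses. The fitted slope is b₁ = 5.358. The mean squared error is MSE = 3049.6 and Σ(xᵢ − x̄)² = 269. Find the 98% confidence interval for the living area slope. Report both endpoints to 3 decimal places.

(-2.528, 13.244)

SE(b₁) = √(MSE/Sₓₓ) = √(3049.6/269) = 3.36702.
df = n − 2 = 239.
t* = t_{0.01, 239} = 2.342051.
Margin = t* × SE = 2.342051 × 3.36702 = 7.88573.
CI: 5.358 ± 7.88573 → (-2.528, 13.244).
With 98% confidence, each one-unit increase in living area is associated with a change of between -2.528 and 13.244 $1000s in house sale price.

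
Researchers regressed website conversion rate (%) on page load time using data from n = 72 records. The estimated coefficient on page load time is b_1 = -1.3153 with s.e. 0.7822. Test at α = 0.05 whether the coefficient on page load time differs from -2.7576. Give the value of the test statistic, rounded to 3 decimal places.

H₀: β₁ = -2.7576 vs H₁: β₁ ≠ -2.7576.
t = (b_1 − β₁⁰)/SE = (-1.3153 − (-2.7576)) / 0.7822 = 1.844.
df = n − 2 = 72 − 2 = 70.
Two-sided p ≈ 0.0694, which is ≥ 0.05, so fail to reject H₀.
The data are consistent with a true slope of -2.7576 % per unit of page load time.

t = 1.844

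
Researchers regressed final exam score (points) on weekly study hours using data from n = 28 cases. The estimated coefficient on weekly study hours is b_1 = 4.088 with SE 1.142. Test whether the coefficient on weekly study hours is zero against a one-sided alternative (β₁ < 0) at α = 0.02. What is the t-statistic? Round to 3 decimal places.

t = 3.580

H₀: β₁ = 0 vs H₁: β₁ < 0.
t = (b_1 − β₁⁰)/SE = 4.088 / 1.142 = 3.580.
df = n − 2 = 28 − 2 = 26.
One-sided p ≈ 0.9993, which is ≥ 0.02, so fail to reject H₀.
The data do not give significant evidence that the true slope on weekly study hours is negative.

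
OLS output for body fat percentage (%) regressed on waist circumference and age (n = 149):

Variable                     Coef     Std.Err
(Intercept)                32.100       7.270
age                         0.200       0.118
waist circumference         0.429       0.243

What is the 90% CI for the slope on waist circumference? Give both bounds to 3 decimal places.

(0.027, 0.831)

Read off: b = 0.429, SE = 0.243 for waist circumference.
df = n − k − 1 = 149 − 2 − 1 = 146.
t* = t_{0.05, 146} = 1.655357.
Margin = t* × SE = 1.655357 × 0.243 = 0.40225.
CI: 0.429 ± 0.40225 → (0.027, 0.831).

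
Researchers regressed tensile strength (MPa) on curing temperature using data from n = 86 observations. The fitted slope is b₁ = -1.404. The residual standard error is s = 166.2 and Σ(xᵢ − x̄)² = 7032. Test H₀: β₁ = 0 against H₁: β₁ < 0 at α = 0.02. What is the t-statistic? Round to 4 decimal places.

SE(b₁) = s/√Sₓₓ = 166.2/√7032 = 1.98194.
t = -1.404 / 1.98194 = -0.7084.
df = n − 2 = 84.
One-sided p ≈ 0.2403, which is ≥ 0.02, so fail to reject H₀.
The data do not give significant evidence that the true slope on curing temperature is negative.

t = -0.7084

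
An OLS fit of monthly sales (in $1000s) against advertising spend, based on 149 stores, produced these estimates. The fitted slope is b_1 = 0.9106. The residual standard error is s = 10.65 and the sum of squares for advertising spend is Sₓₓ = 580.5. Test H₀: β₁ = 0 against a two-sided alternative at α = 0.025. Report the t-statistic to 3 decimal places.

t = 2.060

SE(b_1) = s/√Sₓₓ = 10.65/√580.5 = 0.442027.
t = 0.9106 / 0.442027 = 2.060.
df = n − 2 = 147.
Two-sided p ≈ 0.0412, which is ≥ 0.025, so fail to reject H₀.
The data do not give significant evidence of an association between advertising spend and monthly sales.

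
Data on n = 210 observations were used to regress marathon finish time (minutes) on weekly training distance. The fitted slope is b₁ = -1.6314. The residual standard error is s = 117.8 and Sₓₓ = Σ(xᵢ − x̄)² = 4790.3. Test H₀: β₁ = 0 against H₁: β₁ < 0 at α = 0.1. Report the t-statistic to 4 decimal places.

t = -0.9585

SE(b₁) = s/√Sₓₓ = 117.8/√4790.3 = 1.70202.
t = -1.6314 / 1.70202 = -0.9585.
df = n − 2 = 208.
One-sided p ≈ 0.1695, which is ≥ 0.1, so fail to reject H₀.
The data do not give significant evidence that the true slope on weekly training distance is negative.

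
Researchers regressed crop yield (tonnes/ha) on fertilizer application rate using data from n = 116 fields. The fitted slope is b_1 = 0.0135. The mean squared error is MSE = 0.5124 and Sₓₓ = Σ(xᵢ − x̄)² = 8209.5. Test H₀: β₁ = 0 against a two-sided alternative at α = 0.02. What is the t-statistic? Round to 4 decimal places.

t = 1.7088

SE(b_1) = √(MSE/Sₓₓ) = √(0.5124/8209.5) = 0.00790035.
t = 0.0135 / 0.00790035 = 1.7088.
df = n − 2 = 114.
Two-sided p ≈ 0.0902, which is ≥ 0.02, so fail to reject H₀.
The data do not give significant evidence of an association between fertilizer application rate and crop yield.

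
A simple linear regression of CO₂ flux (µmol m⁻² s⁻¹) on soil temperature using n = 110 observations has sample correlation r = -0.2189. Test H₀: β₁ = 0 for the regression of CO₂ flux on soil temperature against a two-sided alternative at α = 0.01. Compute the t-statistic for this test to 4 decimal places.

t = -2.3314

t = r·√(n − 2)/√(1 − r²) = -0.2189·√108/√0.952083 = -2.3314.
df = n − 2 = 108.
Two-sided p ≈ 0.0216, which is ≥ 0.01, so fail to reject H₀.
The data do not give significant evidence of a linear association between soil temperature and CO₂ flux.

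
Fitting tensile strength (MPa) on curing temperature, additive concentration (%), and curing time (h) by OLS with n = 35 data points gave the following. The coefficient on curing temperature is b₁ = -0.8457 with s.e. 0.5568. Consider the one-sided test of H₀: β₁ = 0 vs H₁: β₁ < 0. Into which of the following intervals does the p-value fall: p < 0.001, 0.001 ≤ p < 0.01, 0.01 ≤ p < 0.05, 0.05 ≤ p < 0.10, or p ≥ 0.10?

0.05 ≤ p < 0.10

t = -0.8457 / 0.5568 = -1.519.
df = n − k − 1 = 35 − 3 − 1 = 31.
One-sided p = P(T_{31} < t) ≈ 0.0695.
So 0.05 ≤ p < 0.10.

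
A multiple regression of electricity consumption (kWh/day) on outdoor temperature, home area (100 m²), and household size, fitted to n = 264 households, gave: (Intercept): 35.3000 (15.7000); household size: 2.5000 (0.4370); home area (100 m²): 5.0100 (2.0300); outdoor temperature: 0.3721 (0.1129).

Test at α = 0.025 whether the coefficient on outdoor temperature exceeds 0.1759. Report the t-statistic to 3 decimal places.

Read off: b = 0.3721, SE = 0.1129 for outdoor temperature.
H₀: β₁ = 0.1759 vs H₁: β₁ > 0.1759.
t = (0.3721 − 0.1759) / 0.1129 = 1.738.
df = n − k − 1 = 264 − 3 − 1 = 260.
One-sided p ≈ 0.0417, which is ≥ 0.025, so fail to reject H₀.
The data do not give significant evidence that the true slope on outdoor temperature exceeds 0.1759 kWh/day per unit, holding the other predictors fixed.

t = 1.738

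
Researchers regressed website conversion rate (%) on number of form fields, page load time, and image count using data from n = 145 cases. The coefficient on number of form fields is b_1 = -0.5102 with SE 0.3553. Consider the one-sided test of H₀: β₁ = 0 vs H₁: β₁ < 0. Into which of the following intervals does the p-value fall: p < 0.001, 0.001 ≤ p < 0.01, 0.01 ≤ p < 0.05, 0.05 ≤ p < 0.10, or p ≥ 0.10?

t = -0.5102 / 0.3553 = -1.436.
df = n − k − 1 = 145 − 3 − 1 = 141.
One-sided p = P(T_{141} < t) ≈ 0.0766.
So 0.05 ≤ p < 0.10.

0.05 ≤ p < 0.10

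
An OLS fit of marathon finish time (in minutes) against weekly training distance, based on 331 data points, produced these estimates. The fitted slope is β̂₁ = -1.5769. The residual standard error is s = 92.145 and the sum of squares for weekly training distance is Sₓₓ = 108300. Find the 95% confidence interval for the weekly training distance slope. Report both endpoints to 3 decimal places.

(-2.128, -1.026)

SE(β̂₁) = s/√Sₓₓ = 92.145/√108300 = 0.28.
df = n − 2 = 329.
t* = t_{0.025, 329} = 1.967201.
Margin = t* × SE = 1.967201 × 0.28 = 0.55082.
CI: -1.5769 ± 0.55082 → (-2.128, -1.026).
With 95% confidence, each one-unit increase in weekly training distance is associated with a change of between -2.128 and -1.026 minutes in marathon finish time.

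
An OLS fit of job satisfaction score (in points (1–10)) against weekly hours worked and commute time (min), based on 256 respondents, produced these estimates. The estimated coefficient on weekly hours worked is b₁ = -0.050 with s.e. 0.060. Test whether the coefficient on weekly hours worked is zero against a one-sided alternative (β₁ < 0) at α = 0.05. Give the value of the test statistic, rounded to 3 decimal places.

t = -0.833

H₀: β₁ = 0 vs H₁: β₁ < 0.
t = (b₁ − β₁⁰)/SE = -0.050 / 0.060 = -0.833.
df = n − k − 1 = 256 − 2 − 1 = 253.
One-sided p ≈ 0.2027, which is ≥ 0.05, so fail to reject H₀.
The data do not give significant evidence that the true slope on weekly hours worked is negative, holding the other predictors fixed.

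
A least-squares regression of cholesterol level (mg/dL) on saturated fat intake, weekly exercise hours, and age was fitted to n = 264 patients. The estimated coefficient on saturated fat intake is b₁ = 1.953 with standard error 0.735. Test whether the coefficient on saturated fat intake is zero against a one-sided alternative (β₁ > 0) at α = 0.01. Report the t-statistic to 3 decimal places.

t = 2.657

H₀: β₁ = 0 vs H₁: β₁ > 0.
t = (b₁ − β₁⁰)/SE = 1.953 / 0.735 = 2.657.
df = n − k − 1 = 264 − 3 − 1 = 260.
One-sided p ≈ 0.0042, which is < 0.01, so reject H₀.
There is evidence that the true slope on saturated fat intake is positive, holding the other predictors fixed.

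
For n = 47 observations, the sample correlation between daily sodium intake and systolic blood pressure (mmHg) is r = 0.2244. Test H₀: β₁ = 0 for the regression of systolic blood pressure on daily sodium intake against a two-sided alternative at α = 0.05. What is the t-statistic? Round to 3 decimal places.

t = 1.545

t = r·√(n − 2)/√(1 − r²) = 0.2244·√45/√0.949645 = 1.545.
df = n − 2 = 45.
Two-sided p ≈ 0.1294, which is ≥ 0.05, so fail to reject H₀.
The data do not give significant evidence of a linear association between daily sodium intake and systolic blood pressure.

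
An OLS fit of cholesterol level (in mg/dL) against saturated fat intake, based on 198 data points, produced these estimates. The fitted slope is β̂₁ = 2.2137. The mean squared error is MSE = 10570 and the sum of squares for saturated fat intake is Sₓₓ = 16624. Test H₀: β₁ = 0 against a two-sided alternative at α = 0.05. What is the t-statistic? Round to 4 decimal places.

t = 2.7762

SE(β̂₁) = √(MSE/Sₓₓ) = √(10570/16624) = 0.797388.
t = 2.2137 / 0.797388 = 2.7762.
df = n − 2 = 196.
Two-sided p ≈ 0.0060, which is < 0.05, so reject H₀.
There is evidence that saturated fat intake is associated with cholesterol level.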